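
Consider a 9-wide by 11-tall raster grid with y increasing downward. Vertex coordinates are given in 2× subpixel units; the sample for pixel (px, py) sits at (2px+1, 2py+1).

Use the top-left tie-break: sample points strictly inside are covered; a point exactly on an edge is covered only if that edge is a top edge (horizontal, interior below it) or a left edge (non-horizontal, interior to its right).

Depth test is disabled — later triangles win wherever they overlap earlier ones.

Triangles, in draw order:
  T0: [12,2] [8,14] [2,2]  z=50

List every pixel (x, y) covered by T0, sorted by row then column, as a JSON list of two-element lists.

T0:
  2·area = 120
  edge (12, 2)→(8, 14): d=(-4,12) right/bottom  bias=-1
  edge (8, 14)→(2, 2): d=(-6,-12) top-left  bias=+0
  edge (2, 2)→(12, 2): d=(10,0) top-left  bias=+0
    (1,1)@(3, 3): e=[104,6,10] → █
    (2,1)@(5, 3): e=[80,30,10] → █
    (3,1)@(7, 3): e=[56,54,10] → █
    (4,1)@(9, 3): e=[32,78,10] → █
    (5,1)@(11, 3): e=[8,102,10] → █
    (6,1)@(13, 3): e=[-16,126,10] → ·
    (1,2)@(3, 5): e=[96,-6,30] → ·
    (2,2)@(5, 5): e=[72,18,30] → █
    (5,2)@(11, 5): e=[0,90,30] → ·  [on edge]
    (2,3)@(5, 7): e=[64,6,50] → █
    (5,3)@(11, 7): e=[-8,78,50] → ·
    (2,4)@(5, 9): e=[56,-6,70] → ·
    (4,5)@(9, 11): e=[0,30,90] → ·  [on edge]
    (3,8)@(7, 17): e=[0,-30,150] → ·  [on edge]
  covered (14 px):
    · · · · · · · · ·
    · █ █ █ █ █ · · ·
    · · █ █ █ · · · ·
    · · █ █ █ · · · ·
    · · · █ █ · · · ·
    · · · █ · · · · ·
    · · · · · · · · ·
    · · · · · · · · ·
    · · · · · · · · ·
    · · · · · · · · ·
    · · · · · · · · ·

Answer: [[1,1],[2,1],[3,1],[4,1],[5,1],[2,2],[3,2],[4,2],[2,3],[3,3],[4,3],[3,4],[4,4],[3,5]]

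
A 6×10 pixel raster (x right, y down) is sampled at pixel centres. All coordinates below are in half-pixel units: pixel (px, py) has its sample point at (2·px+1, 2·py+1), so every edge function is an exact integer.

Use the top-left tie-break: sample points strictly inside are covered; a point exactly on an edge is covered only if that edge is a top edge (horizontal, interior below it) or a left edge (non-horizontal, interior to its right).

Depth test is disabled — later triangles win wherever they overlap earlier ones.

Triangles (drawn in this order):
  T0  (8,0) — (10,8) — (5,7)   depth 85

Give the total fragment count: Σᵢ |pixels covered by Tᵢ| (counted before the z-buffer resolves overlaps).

T0:
  2·area = 38
  edge (8, 0)→(10, 8): d=(2,8) right/bottom  bias=-1
  edge (10, 8)→(5, 7): d=(-5,-1) top-left  bias=+0
  edge (5, 7)→(8, 0): d=(3,-7) top-left  bias=+0
    (3,1)@(7, 3): e=[14,22,2] → X
    (4,1)@(9, 3): e=[-2,24,16] → .
    (3,2)@(7, 5): e=[18,12,8] → X
    (4,2)@(9, 5): e=[2,14,22] → X
    (5,2)@(11, 5): e=[-14,16,36] → .
    (2,3)@(5, 7): e=[38,0,0] → X  [on edge]
    (5,3)@(11, 7): e=[-10,6,42] → .
    (2,4)@(5, 9): e=[42,-10,6] → .
    (3,4)@(7, 9): e=[26,-8,20] → .
    (4,4)@(9, 9): e=[10,-6,34] → .
  covered (6 px):
    . . . . . .
    . . . X . .
    . . . X X .
    . . X X X .
    . . . . . .
    . . . . . .
    . . . . . .
    . . . . . .
    . . . . . .
    . . . . . .

Final: 6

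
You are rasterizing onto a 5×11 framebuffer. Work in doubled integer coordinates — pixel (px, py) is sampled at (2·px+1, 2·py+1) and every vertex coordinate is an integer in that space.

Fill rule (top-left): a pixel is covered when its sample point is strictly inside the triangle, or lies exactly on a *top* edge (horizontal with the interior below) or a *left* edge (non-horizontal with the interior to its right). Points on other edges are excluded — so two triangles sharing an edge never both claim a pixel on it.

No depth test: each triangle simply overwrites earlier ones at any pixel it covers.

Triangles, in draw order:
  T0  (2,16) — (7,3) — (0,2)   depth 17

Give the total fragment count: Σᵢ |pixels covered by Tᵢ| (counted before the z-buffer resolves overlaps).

T0:
  2·area = 96  (B↔C swapped to make it positive)
  edge (2, 16)→(0, 2): d=(-2,-14) top-left  bias=+0
  edge (0, 2)→(7, 3): d=(7,1) right/bottom  bias=-1
  edge (7, 3)→(2, 16): d=(-5,13) right/bottom  bias=-1
    (0,1)@(1, 3): e=[12,6,78] → █
    (1,1)@(3, 3): e=[40,4,52] → █
    (2,1)@(5, 3): e=[68,2,26] → █
    (3,1)@(7, 3): e=[96,0,0] → ·  [on edge]
    (0,2)@(1, 5): e=[8,20,68] → █
    (3,2)@(7, 5): e=[92,14,-10] → ·
    (0,3)@(1, 7): e=[4,34,58] → █
    (3,3)@(7, 7): e=[88,28,-20] → ·
    (0,4)@(1, 9): e=[0,48,48] → █  [on edge]
    (2,4)@(5, 9): e=[56,44,-4] → ·
    (0,5)@(1, 11): e=[-4,62,38] → ·
    (1,5)@(3, 11): e=[24,60,12] → █
  covered (13 px):
    · · · · ·
    █ █ █ · ·
    █ █ █ · ·
    █ █ █ · ·
    █ █ · · ·
    · █ · · ·
    · █ · · ·
    · · · · ·
    · · · · ·
    · · · · ·
    · · · · ·

Answer: 13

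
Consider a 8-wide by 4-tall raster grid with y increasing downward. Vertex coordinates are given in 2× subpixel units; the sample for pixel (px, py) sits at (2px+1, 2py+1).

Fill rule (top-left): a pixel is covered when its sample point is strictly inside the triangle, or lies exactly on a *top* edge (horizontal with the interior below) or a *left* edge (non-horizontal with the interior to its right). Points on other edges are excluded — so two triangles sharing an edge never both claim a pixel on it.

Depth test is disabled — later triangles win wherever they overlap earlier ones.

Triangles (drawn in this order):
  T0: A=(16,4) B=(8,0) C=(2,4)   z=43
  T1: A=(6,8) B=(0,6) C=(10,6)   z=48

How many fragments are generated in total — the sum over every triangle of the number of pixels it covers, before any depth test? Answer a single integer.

T0:
  2·area = 56  (B↔C swapped to make it positive)
  edge (16, 4)→(2, 4): d=(-14,0) right/bottom  bias=-1
  edge (2, 4)→(8, 0): d=(6,-4) top-left  bias=+0
  edge (8, 0)→(16, 4): d=(8,4) right/bottom  bias=-1
    (3,0)@(7, 1): e=[42,2,12] → X
    (4,0)@(9, 1): e=[42,10,4] → X
    (5,0)@(11, 1): e=[42,18,-4] → .
    (2,1)@(5, 3): e=[14,6,36] → X
    (5,1)@(11, 3): e=[14,30,12] → X
    (6,1)@(13, 3): e=[14,38,4] → X
    (7,1)@(15, 3): e=[14,46,-4] → .
    (2,2)@(5, 5): e=[-14,18,52] → .
    (3,2)@(7, 5): e=[-14,26,44] → .
    (4,2)@(9, 5): e=[-14,34,36] → .
    (5,2)@(11, 5): e=[-14,42,28] → .
    (6,2)@(13, 5): e=[-14,50,20] → .
  covered (7 px):
    . . . X X . . .
    . . X X X X X .
    . . . . . . . .
    . . . . . . . .
T1:
  2·area = 20
  edge (6, 8)→(0, 6): d=(-6,-2) top-left  bias=+0
  edge (0, 6)→(10, 6): d=(10,0) top-left  bias=+0
  edge (10, 6)→(6, 8): d=(-4,2) right/bottom  bias=-1
    (1,3)@(3, 7): e=[0,10,10] → X  [on edge]
    (2,3)@(5, 7): e=[4,10,6] → X
    (3,3)@(7, 7): e=[8,10,2] → X
    (4,3)@(9, 7): e=[12,10,-2] → .
  covered (3 px):
    . . . . . . . .
    . . . . . . . .
    . . . . . . . .
    . X X X . . . .

Final: 10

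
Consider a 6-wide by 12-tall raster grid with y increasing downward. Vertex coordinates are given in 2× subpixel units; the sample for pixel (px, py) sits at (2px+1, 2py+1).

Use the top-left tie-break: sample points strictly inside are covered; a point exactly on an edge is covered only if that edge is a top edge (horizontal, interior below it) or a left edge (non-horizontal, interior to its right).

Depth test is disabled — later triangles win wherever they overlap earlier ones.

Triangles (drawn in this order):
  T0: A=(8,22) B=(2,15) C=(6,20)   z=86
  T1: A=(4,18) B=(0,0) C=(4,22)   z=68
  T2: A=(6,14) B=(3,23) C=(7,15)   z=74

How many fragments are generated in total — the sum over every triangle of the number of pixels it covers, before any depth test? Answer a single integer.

T0:
  2·area = 2  (B↔C swapped to make it positive)
  edge (8, 22)→(6, 20): d=(-2,-2) top-left  bias=+0
  edge (6, 20)→(2, 15): d=(-4,-5) top-left  bias=+0
  edge (2, 15)→(8, 22): d=(6,7) right/bottom  bias=-1
    (0,7)@(1, 15): e=[0,-5,7] → ·  [on edge]
    (1,8)@(3, 17): e=[0,-3,5] → ·  [on edge]
    (2,9)@(5, 19): e=[0,-1,3] → ·  [on edge]
    (3,10)@(7, 21): e=[0,1,1] → #  [on edge]
    (4,10)@(9, 21): e=[4,11,-13] → ·
    (3,11)@(7, 23): e=[-4,-7,13] → ·
    (4,11)@(9, 23): e=[0,3,-1] → ·  [on edge]
  covered (1 px):
    · · · · · ·
    · · · · · ·
    · · · · · ·
    · · · · · ·
    · · · · · ·
    · · · · · ·
    · · · · · ·
    · · · · · ·
    · · · · · ·
    · · · · · ·
    · · · # · ·
    · · · · · ·
T1:
  2·area = 16  (B↔C swapped to make it positive)
  edge (4, 18)→(4, 22): d=(0,4) right/bottom  bias=-1
  edge (4, 22)→(0, 0): d=(-4,-22) top-left  bias=+0
  edge (0, 0)→(4, 18): d=(4,18) right/bottom  bias=-1
    (0,2)@(1, 5): e=[12,2,2] → #
    (1,2)@(3, 5): e=[4,46,-34] → ·
    (0,3)@(1, 7): e=[12,-6,10] → ·
    (1,7)@(3, 15): e=[4,6,6] → #
    (2,7)@(5, 15): e=[-4,50,-30] → ·
    (1,8)@(3, 17): e=[4,-2,14] → ·
  covered (2 px):
    · · · · · ·
    · · · · · ·
    # · · · · ·
    · · · · · ·
    · · · · · ·
    · · · · · ·
    · · · · · ·
    · # · · · ·
    · · · · · ·
    · · · · · ·
    · · · · · ·
    · · · · · ·
T2:
  2·area = 12  (B↔C swapped to make it positive)
  edge (6, 14)→(7, 15): d=(1,1) right/bottom  bias=-1
  edge (7, 15)→(3, 23): d=(-4,8) right/bottom  bias=-1
  edge (3, 23)→(6, 14): d=(3,-9) top-left  bias=+0
    (4,2)@(9, 5): e=[-12,24,0] → ·  [on edge]
    (5,3)@(11, 7): e=[-12,0,24] → ·  [on edge]
    (0,4)@(1, 9): e=[0,72,-60] → ·  [on edge]
    (1,5)@(3, 11): e=[0,48,-36] → ·  [on edge]
    (3,5)@(7, 11): e=[-4,16,0] → ·  [on edge]
    (4,5)@(9, 11): e=[-6,0,18] → ·  [on edge]
    (2,6)@(5, 13): e=[0,24,-12] → ·  [on edge]
    (3,7)@(7, 15): e=[0,0,12] → ·  [on edge]
    (2,8)@(5, 17): e=[4,8,0] → #  [on edge]
    (3,8)@(7, 17): e=[2,-8,18] → ·
    (4,8)@(9, 17): e=[0,-24,36] → ·  [on edge]
    (2,9)@(5, 19): e=[6,0,6] → ·  [on edge]
    (5,9)@(11, 19): e=[0,-48,60] → ·  [on edge]
    (1,11)@(3, 23): e=[12,0,0] → ·  [on edge]
  covered (1 px):
    · · · · · ·
    · · · · · ·
    · · · · · ·
    · · · · · ·
    · · · · · ·
    · · · · · ·
    · · · · · ·
    · · · · · ·
    · · # · · ·
    · · · · · ·
    · · · · · ·
    · · · · · ·

Final: 4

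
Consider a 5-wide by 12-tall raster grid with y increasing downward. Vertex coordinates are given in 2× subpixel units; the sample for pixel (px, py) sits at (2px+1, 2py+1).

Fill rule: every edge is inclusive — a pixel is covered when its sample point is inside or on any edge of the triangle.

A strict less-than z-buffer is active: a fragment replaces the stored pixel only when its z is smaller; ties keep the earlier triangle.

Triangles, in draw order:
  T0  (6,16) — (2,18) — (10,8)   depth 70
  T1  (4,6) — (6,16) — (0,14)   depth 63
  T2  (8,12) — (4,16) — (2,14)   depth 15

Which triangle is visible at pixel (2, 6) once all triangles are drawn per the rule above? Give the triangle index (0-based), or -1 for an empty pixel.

T0:
  2·area = 24
  edge (6, 16)→(2, 18): d=(-4,2) inclusive
  edge (2, 18)→(10, 8): d=(8,-10) inclusive
  edge (10, 8)→(6, 16): d=(-4,8) inclusive
    (3,6)@(7, 13): e=[10,10,4] → #
    (4,6)@(9, 13): e=[6,30,-12] → ·
    (2,7)@(5, 15): e=[6,6,12] → #
    (3,7)@(7, 15): e=[2,26,-4] → ·
    (1,8)@(3, 17): e=[2,2,20] → #
    (2,8)@(5, 17): e=[-2,22,4] → ·
    (1,9)@(3, 19): e=[-6,18,12] → ·
  covered (3 px):
    · · · · ·
    · · · · ·
    · · · · ·
    · · · · ·
    · · · · ·
    · · · · ·
    · · · # ·
    · · # · ·
    · # · · ·
    · · · · ·
    · · · · ·
    · · · · ·
T1:
  2·area = 56
  edge (4, 6)→(6, 16): d=(2,10) inclusive
  edge (6, 16)→(0, 14): d=(-6,-2) inclusive
  edge (0, 14)→(4, 6): d=(4,-8) inclusive
    (1,0)@(3, 1): e=[0,84,-28] → ·  [on edge]
    (1,4)@(3, 9): e=[16,36,4] → #
    (2,4)@(5, 9): e=[-4,40,20] → ·
    (1,5)@(3, 11): e=[20,24,12] → #
    (2,5)@(5, 11): e=[0,28,28] → #  [on edge]
    (3,5)@(7, 11): e=[-20,32,44] → ·
    (0,6)@(1, 13): e=[44,8,4] → #
    (3,6)@(7, 13): e=[-16,20,52] → ·
    (0,7)@(1, 15): e=[48,-4,12] → ·
    (1,7)@(3, 15): e=[28,0,28] → #  [on edge]
    (3,7)@(7, 15): e=[-12,8,60] → ·
    (1,8)@(3, 17): e=[32,-12,36] → ·
    (4,8)@(9, 17): e=[-28,0,84] → ·  [on edge]
    (3,10)@(7, 21): e=[0,-28,84] → ·  [on edge]
  covered (8 px):
    · · · · ·
    · · · · ·
    · · · · ·
    · · · · ·
    · # · · ·
    · # # · ·
    # # # · ·
    · # # · ·
    · · · · ·
    · · · · ·
    · · · · ·
    · · · · ·
T2:
  2·area = 16
  edge (8, 12)→(4, 16): d=(-4,4) inclusive
  edge (4, 16)→(2, 14): d=(-2,-2) inclusive
  edge (2, 14)→(8, 12): d=(6,-2) inclusive
    (4,5)@(9, 11): e=[0,20,-4] → ·  [on edge]
    (0,6)@(1, 13): e=[24,0,-8] → ·  [on edge]
    (2,6)@(5, 13): e=[8,8,0] → #  [on edge]
    (3,6)@(7, 13): e=[0,12,4] → #  [on edge]
    (4,6)@(9, 13): e=[-8,16,8] → ·
    (1,7)@(3, 15): e=[8,0,8] → #  [on edge]
    (2,7)@(5, 15): e=[0,4,12] → #  [on edge]
    (3,7)@(7, 15): e=[-8,8,16] → ·
    (1,8)@(3, 17): e=[0,-4,20] → ·  [on edge]
    (2,8)@(5, 17): e=[-8,0,24] → ·  [on edge]
    (0,9)@(1, 19): e=[0,-12,28] → ·  [on edge]
    (3,9)@(7, 19): e=[-24,0,40] → ·  [on edge]
    (4,10)@(9, 21): e=[-40,0,56] → ·  [on edge]
  covered (4 px):
    · · · · ·
    · · · · ·
    · · · · ·
    · · · · ·
    · · · · ·
    · · · · ·
    · · # # ·
    · # # · ·
    · · · · ·
    · · · · ·
    · · · · ·
    · · · · ·

Z-buffer (winner per pixel, '.' = empty):
  . . . . .
  . . . . .
  . . . . .
  . . . . .
  . 1 . . .
  . 1 1 . .
  1 1 2 2 .
  . 2 2 . .
  . 0 . . .
  . . . . .
  . . . . .
  . . . . .

Result: 2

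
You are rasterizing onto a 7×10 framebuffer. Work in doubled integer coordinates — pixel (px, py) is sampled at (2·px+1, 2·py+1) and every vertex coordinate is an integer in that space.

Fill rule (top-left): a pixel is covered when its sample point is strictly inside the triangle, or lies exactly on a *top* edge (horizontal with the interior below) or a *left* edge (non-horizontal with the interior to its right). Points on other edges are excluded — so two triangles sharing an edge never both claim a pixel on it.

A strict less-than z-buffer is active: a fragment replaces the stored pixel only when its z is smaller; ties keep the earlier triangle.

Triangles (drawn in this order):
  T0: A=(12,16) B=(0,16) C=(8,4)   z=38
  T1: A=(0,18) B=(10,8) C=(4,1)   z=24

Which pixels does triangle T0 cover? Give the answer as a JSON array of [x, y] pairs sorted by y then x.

T0:
  2·area = 144
  edge (12, 16)→(0, 16): d=(-12,0) right/bottom  bias=-1
  edge (0, 16)→(8, 4): d=(8,-12) top-left  bias=+0
  edge (8, 4)→(12, 16): d=(4,12) right/bottom  bias=-1
    (3,0)@(7, 1): e=[180,-36,0] → ·  [on edge]
    (3,3)@(7, 7): e=[108,12,24] → #
    (4,3)@(9, 7): e=[108,36,0] → ·  [on edge]
    (2,4)@(5, 9): e=[84,4,56] → #
    (4,4)@(9, 9): e=[84,52,8] → #
    (5,4)@(11, 9): e=[84,76,-16] → ·
    (2,5)@(5, 11): e=[60,20,64] → #
    (5,5)@(11, 11): e=[60,92,-8] → ·
    (1,6)@(3, 13): e=[36,12,96] → #
    (5,6)@(11, 13): e=[36,108,0] → ·  [on edge]
    (0,7)@(1, 15): e=[12,4,128] → #
    (5,7)@(11, 15): e=[12,124,8] → #
    (6,9)@(13, 19): e=[-36,180,0] → ·  [on edge]
  covered (17 px):
    · · · · · · ·
    · · · · · · ·
    · · · · · · ·
    · · · # · · ·
    · · # # # · ·
    · · # # # · ·
    · # # # # · ·
    # # # # # # ·
    · · · · · · ·
    · · · · · · ·
T1:
  2·area = 130  (B↔C swapped to make it positive)
  edge (0, 18)→(4, 1): d=(4,-17) top-left  bias=+0
  edge (4, 1)→(10, 8): d=(6,7) right/bottom  bias=-1
  edge (10, 8)→(0, 18): d=(-10,10) right/bottom  bias=-1
    (2,1)@(5, 3): e=[25,5,100] → #
    (3,1)@(7, 3): e=[59,-9,80] → ·
    (2,2)@(5, 5): e=[33,17,80] → #
    (3,2)@(7, 5): e=[67,3,60] → #
    (4,2)@(9, 5): e=[101,-11,40] → ·
    (6,2)@(13, 5): e=[169,-39,0] → ·  [on edge]
    (1,3)@(3, 7): e=[7,43,80] → #
    (4,3)@(9, 7): e=[109,1,20] → #
    (5,3)@(11, 7): e=[143,-13,0] → ·  [on edge]
    (1,4)@(3, 9): e=[15,55,60] → #
    (4,4)@(9, 9): e=[117,13,0] → ·  [on edge]
    (1,5)@(3, 11): e=[23,67,40] → #
    (3,5)@(7, 11): e=[91,39,0] → ·  [on edge]
    (2,6)@(5, 13): e=[65,65,0] → ·  [on edge]
    (1,7)@(3, 15): e=[39,91,0] → ·  [on edge]
    (0,8)@(1, 17): e=[13,117,0] → ·  [on edge]
  covered (14 px):
    · · · · · · ·
    · · # · · · ·
    · · # # · · ·
    · # # # # · ·
    · # # # · · ·
    · # # · · · ·
    · # · · · · ·
    # · · · · · ·
    · · · · · · ·
    · · · · · · ·

Final: [[3,3],[2,4],[3,4],[4,4],[2,5],[3,5],[4,5],[1,6],[2,6],[3,6],[4,6],[0,7],[1,7],[2,7],[3,7],[4,7],[5,7]]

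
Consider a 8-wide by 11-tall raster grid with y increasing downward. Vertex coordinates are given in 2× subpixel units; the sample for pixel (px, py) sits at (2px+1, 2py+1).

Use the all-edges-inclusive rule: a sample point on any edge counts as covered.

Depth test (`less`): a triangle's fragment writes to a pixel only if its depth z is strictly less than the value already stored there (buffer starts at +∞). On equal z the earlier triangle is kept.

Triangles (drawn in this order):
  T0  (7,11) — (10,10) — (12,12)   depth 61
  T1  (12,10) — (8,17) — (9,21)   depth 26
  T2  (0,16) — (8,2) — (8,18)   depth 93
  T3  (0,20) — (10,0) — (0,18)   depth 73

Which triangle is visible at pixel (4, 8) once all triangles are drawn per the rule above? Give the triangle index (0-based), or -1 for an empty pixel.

T0:
  2·area = 8
  edge (7, 11)→(10, 10): d=(3,-1) inclusive
  edge (10, 10)→(12, 12): d=(2,2) inclusive
  edge (12, 12)→(7, 11): d=(-5,-1) inclusive
    (0,0)@(1, 1): e=[-36,0,44] → ·  [on edge]
    (1,1)@(3, 3): e=[-28,0,36] → ·  [on edge]
    (2,2)@(5, 5): e=[-20,0,28] → ·  [on edge]
    (3,3)@(7, 7): e=[-12,0,20] → ·  [on edge]
    (4,4)@(9, 9): e=[-4,0,12] → ·  [on edge]
    (6,4)@(13, 9): e=[0,-8,16] → ·  [on edge]
    (3,5)@(7, 11): e=[0,8,0] → #  [on edge]
    (4,5)@(9, 11): e=[2,4,2] → #
    (5,5)@(11, 11): e=[4,0,4] → #  [on edge]
    (6,5)@(13, 11): e=[6,-4,6] → ·
    (0,6)@(1, 13): e=[0,24,-16] → ·  [on edge]
    (3,6)@(7, 13): e=[6,12,-10] → ·
    (6,6)@(13, 13): e=[12,0,-4] → ·  [on edge]
    (7,7)@(15, 15): e=[20,0,-12] → ·  [on edge]
  covered (3 px):
    · · · · · · · ·
    · · · · · · · ·
    · · · · · · · ·
    · · · · · · · ·
    · · · · · · · ·
    · · · # # # · ·
    · · · · · · · ·
    · · · · · · · ·
    · · · · · · · ·
    · · · · · · · ·
    · · · · · · · ·
T1:
  2·area = 23  (B↔C swapped to make it positive)
  edge (12, 10)→(9, 21): d=(-3,11) inclusive
  edge (9, 21)→(8, 17): d=(-1,-4) inclusive
  edge (8, 17)→(12, 10): d=(4,-7) inclusive
    (2,2)@(5, 5): e=[92,0,-69] → ·  [on edge]
    (3,6)@(7, 13): e=[46,0,-23] → ·  [on edge]
    (5,6)@(11, 13): e=[2,16,5] → #
    (6,6)@(13, 13): e=[-20,24,19] → ·
    (5,7)@(11, 15): e=[-4,14,13] → ·
    (4,8)@(9, 17): e=[12,4,7] → #
    (5,8)@(11, 17): e=[-10,12,21] → ·
    (4,9)@(9, 19): e=[6,2,15] → #
    (5,9)@(11, 19): e=[-16,10,29] → ·
    (4,10)@(9, 21): e=[0,0,23] → #  [on edge]
    (5,10)@(11, 21): e=[-22,8,37] → ·
  covered (4 px):
    · · · · · · · ·
    · · · · · · · ·
    · · · · · · · ·
    · · · · · · · ·
    · · · · · · · ·
    · · · · · · · ·
    · · · · · # · ·
    · · · · · · · ·
    · · · · # · · ·
    · · · · # · · ·
    · · · · # · · ·
T2:
  2·area = 128
  edge (0, 16)→(8, 2): d=(8,-14) inclusive
  edge (8, 2)→(8, 18): d=(0,16) inclusive
  edge (8, 18)→(0, 16): d=(-8,-2) inclusive
    (3,2)@(7, 5): e=[10,16,102] → #
    (4,2)@(9, 5): e=[38,-16,106] → ·
    (3,3)@(7, 7): e=[26,16,86] → #
    (4,3)@(9, 7): e=[54,-16,90] → ·
    (2,4)@(5, 9): e=[14,48,66] → #
    (4,4)@(9, 9): e=[70,-16,74] → ·
    (1,5)@(3, 11): e=[2,80,46] → #
    (4,5)@(9, 11): e=[86,-16,58] → ·
    (1,6)@(3, 13): e=[18,80,30] → #
    (4,6)@(9, 13): e=[102,-16,42] → ·
    (0,7)@(1, 15): e=[6,112,10] → #
    (4,7)@(9, 15): e=[118,-16,26] → ·
  covered (16 px):
    · · · · · · · ·
    · · · · · · · ·
    · · · # · · · ·
    · · · # · · · ·
    · · # # · · · ·
    · # # # · · · ·
    · # # # · · · ·
    # # # # · · · ·
    · · # # · · · ·
    · · · · · · · ·
    · · · · · · · ·
T3:
  2·area = 20  (B↔C swapped to make it positive)
  edge (0, 20)→(0, 18): d=(0,-2) inclusive
  edge (0, 18)→(10, 0): d=(10,-18) inclusive
  edge (10, 0)→(0, 20): d=(-10,20) inclusive
    (2,4)@(5, 9): e=[10,0,10] → #  [on edge]
    (3,4)@(7, 9): e=[14,36,-30] → ·
    (2,5)@(5, 11): e=[10,20,-10] → ·
    (1,6)@(3, 13): e=[6,4,10] → #
    (2,6)@(5, 13): e=[10,40,-30] → ·
    (1,7)@(3, 15): e=[6,24,-10] → ·
    (0,8)@(1, 17): e=[2,8,10] → #
    (1,8)@(3, 17): e=[6,44,-30] → ·
    (0,9)@(1, 19): e=[2,28,-10] → ·
  covered (3 px):
    · · · · · · · ·
    · · · · · · · ·
    · · · · · · · ·
    · · · · · · · ·
    · · # · · · · ·
    · · · · · · · ·
    · # · · · · · ·
    · · · · · · · ·
    # · · · · · · ·
    · · · · · · · ·
    · · · · · · · ·

Z-buffer (winner per pixel, '.' = empty):
  . . . . . . . .
  . . . . . . . .
  . . . 2 . . . .
  . . . 2 . . . .
  . . 3 2 . . . .
  . 2 2 0 0 0 . .
  . 3 2 2 . 1 . .
  2 2 2 2 . . . .
  3 . 2 2 1 . . .
  . . . . 1 . . .
  . . . . 1 . . .

Answer: 1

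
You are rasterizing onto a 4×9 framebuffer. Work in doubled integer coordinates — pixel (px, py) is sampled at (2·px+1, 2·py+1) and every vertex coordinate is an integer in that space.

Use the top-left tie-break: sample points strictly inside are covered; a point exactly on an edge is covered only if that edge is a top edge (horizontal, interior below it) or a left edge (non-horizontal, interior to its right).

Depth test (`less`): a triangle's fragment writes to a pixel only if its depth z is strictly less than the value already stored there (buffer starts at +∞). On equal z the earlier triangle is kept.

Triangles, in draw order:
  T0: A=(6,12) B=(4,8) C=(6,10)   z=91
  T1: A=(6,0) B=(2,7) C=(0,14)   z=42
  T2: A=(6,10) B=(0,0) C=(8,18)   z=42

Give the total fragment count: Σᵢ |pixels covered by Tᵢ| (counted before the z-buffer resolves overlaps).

T0:
  2·area = 4
  edge (6, 12)→(4, 8): d=(-2,-4) top-left  bias=+0
  edge (4, 8)→(6, 10): d=(2,2) right/bottom  bias=-1
  edge (6, 10)→(6, 12): d=(0,2) right/bottom  bias=-1
    (0,2)@(1, 5): e=[-6,0,10] → ·  [on edge]
    (1,3)@(3, 7): e=[-2,0,6] → ·  [on edge]
    (2,4)@(5, 9): e=[2,0,2] → ·  [on edge]
    (3,5)@(7, 11): e=[6,0,-2] → ·  [on edge]
  covered (0 px):
    · · · ·
    · · · ·
    · · · ·
    · · · ·
    · · · ·
    · · · ·
    · · · ·
    · · · ·
    · · · ·
T1:
  2·area = 14  (B↔C swapped to make it positive)
  edge (6, 0)→(0, 14): d=(-6,14) right/bottom  bias=-1
  edge (0, 14)→(2, 7): d=(2,-7) top-left  bias=+0
  edge (2, 7)→(6, 0): d=(4,-7) top-left  bias=+0
    (1,3)@(3, 7): e=[0,7,7] → ·  [on edge]
    (0,5)@(1, 11): e=[4,1,9] → █
    (1,5)@(3, 11): e=[-24,15,23] → ·
    (0,6)@(1, 13): e=[-8,5,17] → ·
  covered (1 px):
    · · · ·
    · · · ·
    · · · ·
    · · · ·
    · · · ·
    █ · · ·
    · · · ·
    · · · ·
    · · · ·
T2:
  2·area = 28  (B↔C swapped to make it positive)
  edge (6, 10)→(8, 18): d=(2,8) right/bottom  bias=-1
  edge (8, 18)→(0, 0): d=(-8,-18) top-left  bias=+0
  edge (0, 0)→(6, 10): d=(6,10) right/bottom  bias=-1
    (1,2)@(3, 5): e=[14,14,0] → ·  [on edge]
    (2,4)@(5, 9): e=[6,18,4] → █
    (3,4)@(7, 9): e=[-10,54,-16] → ·
    (2,5)@(5, 11): e=[10,2,16] → █
    (3,5)@(7, 11): e=[-6,38,-4] → ·
    (2,6)@(5, 13): e=[14,-14,28] → ·
    (3,7)@(7, 15): e=[2,6,20] → █
    (3,8)@(7, 17): e=[6,-10,32] → ·
  covered (3 px):
    · · · ·
    · · · ·
    · · · ·
    · · · ·
    · · █ ·
    · · █ ·
    · · · ·
    · · · █
    · · · ·

Answer: 4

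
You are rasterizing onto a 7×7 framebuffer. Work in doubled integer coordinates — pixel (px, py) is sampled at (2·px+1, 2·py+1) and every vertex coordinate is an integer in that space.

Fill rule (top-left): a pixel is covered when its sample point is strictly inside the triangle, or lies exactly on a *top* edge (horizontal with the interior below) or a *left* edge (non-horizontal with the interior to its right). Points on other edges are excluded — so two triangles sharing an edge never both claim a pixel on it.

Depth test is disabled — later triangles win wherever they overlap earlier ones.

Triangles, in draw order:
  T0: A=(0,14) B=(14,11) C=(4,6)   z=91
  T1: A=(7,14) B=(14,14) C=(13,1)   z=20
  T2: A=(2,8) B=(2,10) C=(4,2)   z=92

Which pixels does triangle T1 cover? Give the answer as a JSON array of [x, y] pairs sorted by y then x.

T0:
  2·area = 100  (B↔C swapped to make it positive)
  edge (0, 14)→(4, 6): d=(4,-8) top-left  bias=+0
  edge (4, 6)→(14, 11): d=(10,5) right/bottom  bias=-1
  edge (14, 11)→(0, 14): d=(-14,3) right/bottom  bias=-1
    (2,3)@(5, 7): e=[12,5,83] → X
    (3,3)@(7, 7): e=[28,-5,77] → .
    (1,4)@(3, 9): e=[4,35,61] → X
    (3,4)@(7, 9): e=[36,15,49] → X
    (4,4)@(9, 9): e=[52,5,43] → X
    (5,4)@(11, 9): e=[68,-5,37] → .
    (1,5)@(3, 11): e=[12,55,33] → X
    (5,5)@(11, 11): e=[76,15,9] → X
    (6,5)@(13, 11): e=[92,5,3] → X
    (0,6)@(1, 13): e=[4,85,11] → X
    (2,6)@(5, 13): e=[36,65,-1] → .
    (3,6)@(7, 13): e=[52,55,-7] → .
  covered (13 px):
    . . . . . . .
    . . . . . . .
    . . . . . . .
    . . X . . . .
    . X X X X . .
    . X X X X X X
    X X . . . . .
T1:
  2·area = 91  (B↔C swapped to make it positive)
  edge (7, 14)→(13, 1): d=(6,-13) top-left  bias=+0
  edge (13, 1)→(14, 14): d=(1,13) right/bottom  bias=-1
  edge (14, 14)→(7, 14): d=(-7,0) right/bottom  bias=-1
    (6,0)@(13, 1): e=[0,0,91] → .  [on edge]
    (6,1)@(13, 3): e=[12,2,77] → X
    (6,2)@(13, 5): e=[24,4,63] → X
    (5,3)@(11, 7): e=[10,32,49] → X
    (5,4)@(11, 9): e=[22,34,35] → X
    (4,5)@(9, 11): e=[8,62,21] → X
    (4,6)@(9, 13): e=[20,64,7] → X
  covered (12 px):
    . . . . . . .
    . . . . . . X
    . . . . . . X
    . . . . . X X
    . . . . . X X
    . . . . X X X
    . . . . X X X
T2:
  2·area = 4  (B↔C swapped to make it positive)
  edge (2, 8)→(4, 2): d=(2,-6) top-left  bias=+0
  edge (4, 2)→(2, 10): d=(-2,8) right/bottom  bias=-1
  edge (2, 10)→(2, 8): d=(0,-2) top-left  bias=+0
    (1,2)@(3, 5): e=[0,2,2] → X  [on edge]
    (2,2)@(5, 5): e=[12,-14,6] → .
    (1,3)@(3, 7): e=[4,-2,2] → .
    (0,5)@(1, 11): e=[0,6,-2] → .  [on edge]
  covered (1 px):
    . . . . . . .
    . . . . . . .
    . X . . . . .
    . . . . . . .
    . . . . . . .
    . . . . . . .
    . . . . . . .

Answer: [[6,1],[6,2],[5,3],[6,3],[5,4],[6,4],[4,5],[5,5],[6,5],[4,6],[5,6],[6,6]]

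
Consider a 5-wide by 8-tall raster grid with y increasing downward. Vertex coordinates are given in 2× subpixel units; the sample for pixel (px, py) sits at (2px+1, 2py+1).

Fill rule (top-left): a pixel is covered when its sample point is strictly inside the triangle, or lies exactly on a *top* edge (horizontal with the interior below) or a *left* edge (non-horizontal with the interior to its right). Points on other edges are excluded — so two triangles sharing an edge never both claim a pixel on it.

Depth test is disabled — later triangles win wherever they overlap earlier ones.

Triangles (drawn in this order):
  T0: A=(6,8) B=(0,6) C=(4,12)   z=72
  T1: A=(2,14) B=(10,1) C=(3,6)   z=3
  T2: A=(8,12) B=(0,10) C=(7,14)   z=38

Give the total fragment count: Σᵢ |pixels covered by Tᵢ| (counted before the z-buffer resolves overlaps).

T0:
  2·area = 28  (B↔C swapped to make it positive)
  edge (6, 8)→(4, 12): d=(-2,4) right/bottom  bias=-1
  edge (4, 12)→(0, 6): d=(-4,-6) top-left  bias=+0
  edge (0, 6)→(6, 8): d=(6,2) right/bottom  bias=-1
    (0,3)@(1, 7): e=[22,2,4] → █
    (1,3)@(3, 7): e=[14,14,0] → ·  [on edge]
    (0,4)@(1, 9): e=[18,-6,16] → ·
    (1,4)@(3, 9): e=[10,6,12] → █
    (2,4)@(5, 9): e=[2,18,8] → █
    (3,4)@(7, 9): e=[-6,30,4] → ·
    (4,4)@(9, 9): e=[-14,42,0] → ·  [on edge]
    (1,5)@(3, 11): e=[6,-2,24] → ·
    (2,5)@(5, 11): e=[-2,10,20] → ·
  covered (3 px):
    · · · · ·
    · · · · ·
    · · · · ·
    █ · · · ·
    · █ █ · ·
    · · · · ·
    · · · · ·
    · · · · ·
T1:
  2·area = 51  (B↔C swapped to make it positive)
  edge (2, 14)→(3, 6): d=(1,-8) top-left  bias=+0
  edge (3, 6)→(10, 1): d=(7,-5) top-left  bias=+0
  edge (10, 1)→(2, 14): d=(-8,13) right/bottom  bias=-1
    (2,2)@(5, 5): e=[15,3,33] → █
    (3,2)@(7, 5): e=[31,13,7] → █
    (4,2)@(9, 5): e=[47,23,-19] → ·
    (1,3)@(3, 7): e=[1,7,43] → █
    (3,3)@(7, 7): e=[33,27,-9] → ·
    (1,4)@(3, 9): e=[3,21,27] → █
    (3,4)@(7, 9): e=[35,41,-25] → ·
    (1,5)@(3, 11): e=[5,35,11] → █
    (2,5)@(5, 11): e=[21,45,-15] → ·
    (1,6)@(3, 13): e=[7,49,-5] → ·
  covered (7 px):
    · · · · ·
    · · · · ·
    · · █ █ ·
    · █ █ · ·
    · █ █ · ·
    · █ · · ·
    · · · · ·
    · · · · ·
T2:
  2·area = 18  (B↔C swapped to make it positive)
  edge (8, 12)→(7, 14): d=(-1,2) right/bottom  bias=-1
  edge (7, 14)→(0, 10): d=(-7,-4) top-left  bias=+0
  edge (0, 10)→(8, 12): d=(8,2) right/bottom  bias=-1
    (1,5)@(3, 11): e=[11,5,2] → █
    (2,5)@(5, 11): e=[7,13,-2] → ·
    (1,6)@(3, 13): e=[9,-9,18] → ·
    (3,6)@(7, 13): e=[1,7,10] → █
    (4,6)@(9, 13): e=[-3,15,6] → ·
    (3,7)@(7, 15): e=[-1,-7,26] → ·
  covered (2 px):
    · · · · ·
    · · · · ·
    · · · · ·
    · · · · ·
    · · · · ·
    · █ · · ·
    · · · █ ·
    · · · · ·

Answer: 12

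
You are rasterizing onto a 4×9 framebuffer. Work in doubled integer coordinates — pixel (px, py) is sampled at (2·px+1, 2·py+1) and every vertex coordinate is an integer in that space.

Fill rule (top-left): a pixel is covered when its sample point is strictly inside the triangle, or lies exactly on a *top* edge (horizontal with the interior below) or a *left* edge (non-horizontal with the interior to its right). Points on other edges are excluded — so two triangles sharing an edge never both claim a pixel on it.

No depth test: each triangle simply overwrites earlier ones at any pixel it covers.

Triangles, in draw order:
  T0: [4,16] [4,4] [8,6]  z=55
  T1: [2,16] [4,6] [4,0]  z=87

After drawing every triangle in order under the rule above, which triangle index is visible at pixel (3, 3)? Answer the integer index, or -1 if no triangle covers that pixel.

T0:
  2·area = 48
  edge (4, 16)→(4, 4): d=(0,-12) top-left  bias=+0
  edge (4, 4)→(8, 6): d=(4,2) right/bottom  bias=-1
  edge (8, 6)→(4, 16): d=(-4,10) right/bottom  bias=-1
    (2,2)@(5, 5): e=[12,2,34] → █
    (3,2)@(7, 5): e=[36,-2,14] → ·
    (2,3)@(5, 7): e=[12,10,26] → █
    (3,3)@(7, 7): e=[36,6,6] → █
    (2,4)@(5, 9): e=[12,18,18] → █
    (3,4)@(7, 9): e=[36,14,-2] → ·
    (2,5)@(5, 11): e=[12,26,10] → █
    (3,5)@(7, 11): e=[36,22,-10] → ·
    (2,6)@(5, 13): e=[12,34,2] → █
    (3,6)@(7, 13): e=[36,30,-18] → ·
    (2,7)@(5, 15): e=[12,42,-6] → ·
  covered (6 px):
    · · · ·
    · · · ·
    · · █ ·
    · · █ █
    · · █ ·
    · · █ ·
    · · █ ·
    · · · ·
    · · · ·
T1:
  2·area = 12  (B↔C swapped to make it positive)
  edge (2, 16)→(4, 0): d=(2,-16) top-left  bias=+0
  edge (4, 0)→(4, 6): d=(0,6) right/bottom  bias=-1
  edge (4, 6)→(2, 16): d=(-2,10) right/bottom  bias=-1
    (2,0)@(5, 1): e=[18,-6,0] → ·  [on edge]
    (1,4)@(3, 9): e=[2,6,4] → █
    (2,4)@(5, 9): e=[34,-6,-16] → ·
    (1,5)@(3, 11): e=[6,6,0] → ·  [on edge]
  covered (1 px):
    · · · ·
    · · · ·
    · · · ·
    · · · ·
    · █ · ·
    · · · ·
    · · · ·
    · · · ·
    · · · ·

Z-buffer (winner per pixel, '.' = empty):
  . . . .
  . . . .
  . . 0 .
  . . 0 0
  . 1 0 .
  . . 0 .
  . . 0 .
  . . . .
  . . . .

Result: 0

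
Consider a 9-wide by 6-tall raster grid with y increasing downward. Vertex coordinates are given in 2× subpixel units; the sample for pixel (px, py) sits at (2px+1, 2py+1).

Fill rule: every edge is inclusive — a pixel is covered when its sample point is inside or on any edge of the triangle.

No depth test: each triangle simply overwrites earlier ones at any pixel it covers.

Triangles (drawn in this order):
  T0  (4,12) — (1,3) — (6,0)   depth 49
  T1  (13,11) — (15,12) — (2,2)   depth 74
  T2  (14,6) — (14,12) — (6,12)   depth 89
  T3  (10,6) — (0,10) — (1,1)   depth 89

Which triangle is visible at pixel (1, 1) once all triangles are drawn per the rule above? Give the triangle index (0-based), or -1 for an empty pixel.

T0:
  2·area = 54
  edge (4, 12)→(1, 3): d=(-3,-9) inclusive
  edge (1, 3)→(6, 0): d=(5,-3) inclusive
  edge (6, 0)→(4, 12): d=(-2,12) inclusive
    (2,0)@(5, 1): e=[42,2,10] → X
    (3,0)@(7, 1): e=[60,8,-14] → .
    (0,1)@(1, 3): e=[0,0,54] → X  [on edge]
    (1,1)@(3, 3): e=[18,6,30] → X
    (3,1)@(7, 3): e=[54,18,-18] → .
    (0,2)@(1, 5): e=[-6,10,50] → .
    (1,2)@(3, 5): e=[12,16,26] → X
    (3,2)@(7, 5): e=[48,28,-22] → .
    (1,3)@(3, 7): e=[6,26,22] → X
    (2,3)@(5, 7): e=[24,32,-2] → .
    (1,4)@(3, 9): e=[0,36,18] → X  [on edge]
    (2,4)@(5, 9): e=[18,42,-6] → .
  covered (8 px):
    . . X . . . . . .
    X X X . . . . . .
    . X X . . . . . .
    . X . . . . . . .
    . X . . . . . . .
    . . . . . . . . .
T1:
  2·area = 7  (B↔C swapped to make it positive)
  edge (13, 11)→(2, 2): d=(-11,-9) inclusive
  edge (2, 2)→(15, 12): d=(13,10) inclusive
  edge (15, 12)→(13, 11): d=(-2,-1) inclusive
    (0,2)@(1, 5): e=[-42,49,0] → .  [on edge]
    (2,3)@(5, 7): e=[-28,35,0] → .  [on edge]
    (4,4)@(9, 9): e=[-14,21,0] → .  [on edge]
    (5,4)@(11, 9): e=[4,1,2] → X
    (6,4)@(13, 9): e=[22,-19,4] → .
    (5,5)@(11, 11): e=[-18,27,-2] → .
    (6,5)@(13, 11): e=[0,7,0] → X  [on edge]
    (7,5)@(15, 11): e=[18,-13,2] → .
  covered (2 px):
    . . . . . . . . .
    . . . . . . . . .
    . . . . . . . . .
    . . . . . . . . .
    . . . . . X . . .
    . . . . . . X . .
T2:
  2·area = 48
  edge (14, 6)→(14, 12): d=(0,6) inclusive
  edge (14, 12)→(6, 12): d=(-8,0) inclusive
  edge (6, 12)→(14, 6): d=(8,-6) inclusive
    (6,3)@(13, 7): e=[6,40,2] → X
    (7,3)@(15, 7): e=[-6,40,14] → .
    (5,4)@(11, 9): e=[18,24,6] → X
    (7,4)@(15, 9): e=[-6,24,30] → .
    (4,5)@(9, 11): e=[30,8,10] → X
    (7,5)@(15, 11): e=[-6,8,46] → .
  covered (6 px):
    . . . . . . . . .
    . . . . . . . . .
    . . . . . . . . .
    . . . . . . X . .
    . . . . . X X . .
    . . . . X X X . .
T3:
  2·area = 86
  edge (10, 6)→(0, 10): d=(-10,4) inclusive
  edge (0, 10)→(1, 1): d=(1,-9) inclusive
  edge (1, 1)→(10, 6): d=(9,5) inclusive
    (0,0)@(1, 1): e=[86,0,0] → X  [on edge]
    (1,0)@(3, 1): e=[78,18,-10] → .
    (0,1)@(1, 3): e=[66,2,18] → X
    (1,1)@(3, 3): e=[58,20,8] → X
    (2,1)@(5, 3): e=[50,38,-2] → .
    (0,2)@(1, 5): e=[46,4,36] → X
    (2,2)@(5, 5): e=[30,40,16] → X
    (3,2)@(7, 5): e=[22,58,6] → X
    (4,2)@(9, 5): e=[14,76,-4] → .
    (0,3)@(1, 7): e=[26,6,54] → X
    (4,3)@(9, 7): e=[-6,78,14] → .
    (0,4)@(1, 9): e=[6,8,72] → X
  covered (12 px):
    X . . . . . . . .
    X X . . . . . . .
    X X X X . . . . .
    X X X X . . . . .
    X . . . . . . . .
    . . . . . . . . .

Z-buffer (winner per pixel, '.' = empty):
  3 . 0 . . . . . .
  3 3 0 . . . . . .
  3 3 3 3 . . . . .
  3 3 3 3 . . 2 . .
  3 0 . . . 2 2 . .
  . . . . 2 2 2 . .

Answer: 3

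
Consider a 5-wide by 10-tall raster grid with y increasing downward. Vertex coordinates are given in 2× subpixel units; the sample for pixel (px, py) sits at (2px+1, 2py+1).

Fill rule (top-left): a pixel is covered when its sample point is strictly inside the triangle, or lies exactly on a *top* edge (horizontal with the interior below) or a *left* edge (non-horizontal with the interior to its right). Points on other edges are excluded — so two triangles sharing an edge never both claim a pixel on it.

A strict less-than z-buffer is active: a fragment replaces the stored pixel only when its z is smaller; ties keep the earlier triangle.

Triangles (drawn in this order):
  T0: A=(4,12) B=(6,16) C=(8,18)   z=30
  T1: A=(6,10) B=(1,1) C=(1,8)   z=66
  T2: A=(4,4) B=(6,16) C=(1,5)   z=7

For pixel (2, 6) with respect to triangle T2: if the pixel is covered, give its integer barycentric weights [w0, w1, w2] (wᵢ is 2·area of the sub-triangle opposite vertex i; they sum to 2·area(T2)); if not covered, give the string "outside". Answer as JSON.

T0:
  2·area = 4  (B↔C swapped to make it positive)
  edge (4, 12)→(8, 18): d=(4,6) right/bottom  bias=-1
  edge (8, 18)→(6, 16): d=(-2,-2) top-left  bias=+0
  edge (6, 16)→(4, 12): d=(-2,-4) top-left  bias=+0
    (0,5)@(1, 11): e=[14,0,-10] → ·  [on edge]
    (1,6)@(3, 13): e=[10,0,-6] → ·  [on edge]
    (2,7)@(5, 15): e=[6,0,-2] → ·  [on edge]
    (3,8)@(7, 17): e=[2,0,2] → █  [on edge]
    (4,8)@(9, 17): e=[-10,4,10] → ·
    (3,9)@(7, 19): e=[10,-4,-2] → ·
    (4,9)@(9, 19): e=[-2,0,6] → ·  [on edge]
  covered (1 px):
    · · · · ·
    · · · · ·
    · · · · ·
    · · · · ·
    · · · · ·
    · · · · ·
    · · · · ·
    · · · · ·
    · · · █ ·
    · · · · ·
T1:
  2·area = 35  (B↔C swapped to make it positive)
  edge (6, 10)→(1, 8): d=(-5,-2) top-left  bias=+0
  edge (1, 8)→(1, 1): d=(0,-7) top-left  bias=+0
  edge (1, 1)→(6, 10): d=(5,9) right/bottom  bias=-1
    (0,0)@(1, 1): e=[35,0,0] → ·  [on edge]
    (0,1)@(1, 3): e=[25,0,10] → █  [on edge]
    (1,1)@(3, 3): e=[29,14,-8] → ·
    (0,2)@(1, 5): e=[15,0,20] → █  [on edge]
    (1,2)@(3, 5): e=[19,14,2] → █
    (2,2)@(5, 5): e=[23,28,-16] → ·
    (0,3)@(1, 7): e=[5,0,30] → █  [on edge]
    (2,3)@(5, 7): e=[13,28,-6] → ·
    (0,4)@(1, 9): e=[-5,0,40] → ·  [on edge]
    (1,4)@(3, 9): e=[-1,14,22] → ·
    (2,4)@(5, 9): e=[3,28,4] → █
    (3,4)@(7, 9): e=[7,42,-14] → ·
    (0,5)@(1, 11): e=[-15,0,50] → ·  [on edge]
    (0,6)@(1, 13): e=[-25,0,60] → ·  [on edge]
    (0,7)@(1, 15): e=[-35,0,70] → ·  [on edge]
    (0,8)@(1, 17): e=[-45,0,80] → ·  [on edge]
    (0,9)@(1, 19): e=[-55,0,90] → ·  [on edge]
  covered (6 px):
    · · · · ·
    █ · · · ·
    █ █ · · ·
    █ █ · · ·
    · · █ · ·
    · · · · ·
    · · · · ·
    · · · · ·
    · · · · ·
    · · · · ·
T2:
  2·area = 38
  edge (4, 4)→(6, 16): d=(2,12) right/bottom  bias=-1
  edge (6, 16)→(1, 5): d=(-5,-11) top-left  bias=+0
  edge (1, 5)→(4, 4): d=(3,-1) top-left  bias=+0
    (3,1)@(7, 3): e=[-38,76,0] → ·  [on edge]
    (0,2)@(1, 5): e=[38,0,0] → █  [on edge]
    (1,2)@(3, 5): e=[14,22,2] → █
    (2,2)@(5, 5): e=[-10,44,4] → ·
    (0,3)@(1, 7): e=[42,-10,6] → ·
    (1,3)@(3, 7): e=[18,12,8] → █
    (2,3)@(5, 7): e=[-6,34,10] → ·
    (1,4)@(3, 9): e=[22,2,14] → █
    (2,4)@(5, 9): e=[-2,24,16] → ·
    (1,5)@(3, 11): e=[26,-8,20] → ·
    (2,5)@(5, 11): e=[2,14,22] → █
    (3,5)@(7, 11): e=[-22,36,24] → ·
  covered (6 px):
    · · · · ·
    · · · · ·
    █ █ · · ·
    · █ · · ·
    · █ · · ·
    · · █ · ·
    · · █ · ·
    · · · · ·
    · · · · ·
    · · · · ·

Answer: [4,28,6]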